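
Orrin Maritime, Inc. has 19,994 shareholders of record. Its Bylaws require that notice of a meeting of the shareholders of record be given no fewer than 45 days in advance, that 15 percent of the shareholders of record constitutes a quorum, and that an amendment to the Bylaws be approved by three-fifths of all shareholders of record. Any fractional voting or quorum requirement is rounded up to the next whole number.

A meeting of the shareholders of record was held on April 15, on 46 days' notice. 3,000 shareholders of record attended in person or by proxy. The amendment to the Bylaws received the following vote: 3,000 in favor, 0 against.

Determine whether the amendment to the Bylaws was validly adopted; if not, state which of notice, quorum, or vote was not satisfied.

Notice: 46 days given; 45 required. Satisfied.
Quorum: 15% of 19,994 = 2,999.10, rounded up to 3,000; 3,000 present. Satisfied.
Vote: requires three-fifths of all shareholders of record (19,994); 3/5 of 19994 = 11996.40, rounded up to 11997, so 11,997 needed; 3,000 in favor. Not satisfied.

Invalid — vote requirement not satisfied.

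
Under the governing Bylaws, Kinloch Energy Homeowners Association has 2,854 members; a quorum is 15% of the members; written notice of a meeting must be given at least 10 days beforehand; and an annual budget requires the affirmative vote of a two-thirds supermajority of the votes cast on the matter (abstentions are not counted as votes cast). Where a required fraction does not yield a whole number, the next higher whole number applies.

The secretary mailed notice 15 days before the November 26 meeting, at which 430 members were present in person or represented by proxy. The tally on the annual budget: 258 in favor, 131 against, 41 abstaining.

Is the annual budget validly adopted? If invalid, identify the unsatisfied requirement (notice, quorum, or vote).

Invalid — vote requirement not satisfied.

Notice: 15 days given; 10 required. Satisfied.
Quorum: 15% of 2,854 = 428.10, rounded up to 429; 430 present. Satisfied.
Vote: requires two-thirds of the votes cast (430 − 41 abstaining = 389); 2/3 of 389 = 259.33, rounded up to 260, so 260 needed; 258 in favor. Not satisfied.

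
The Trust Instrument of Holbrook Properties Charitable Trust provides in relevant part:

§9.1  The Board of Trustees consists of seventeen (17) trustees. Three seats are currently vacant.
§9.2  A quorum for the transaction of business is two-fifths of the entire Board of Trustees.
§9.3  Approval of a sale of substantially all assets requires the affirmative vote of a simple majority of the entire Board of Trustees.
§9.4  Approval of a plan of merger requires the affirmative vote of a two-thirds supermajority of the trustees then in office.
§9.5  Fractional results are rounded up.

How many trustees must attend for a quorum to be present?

2/5 of 17 = 6.80, rounded up to 7.

7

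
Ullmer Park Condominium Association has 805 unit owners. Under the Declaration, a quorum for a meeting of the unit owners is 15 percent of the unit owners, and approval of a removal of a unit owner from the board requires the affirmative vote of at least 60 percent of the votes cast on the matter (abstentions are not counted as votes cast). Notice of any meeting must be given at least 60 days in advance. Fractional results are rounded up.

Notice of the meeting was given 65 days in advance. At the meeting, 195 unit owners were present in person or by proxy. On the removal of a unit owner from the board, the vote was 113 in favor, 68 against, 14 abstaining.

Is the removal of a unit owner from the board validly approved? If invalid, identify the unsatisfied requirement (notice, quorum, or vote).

Notice: 65 days given; 60 required. Satisfied.
Quorum: 15% of 805 = 120.75, rounded up to 121; 195 present. Satisfied.
Vote: requires three-fifths of the votes cast (195 − 14 abstaining = 181); 3/5 of 181 = 108.60, rounded up to 109, so 109 needed; 113 in favor. Satisfied.

Valid — all requirements satisfied.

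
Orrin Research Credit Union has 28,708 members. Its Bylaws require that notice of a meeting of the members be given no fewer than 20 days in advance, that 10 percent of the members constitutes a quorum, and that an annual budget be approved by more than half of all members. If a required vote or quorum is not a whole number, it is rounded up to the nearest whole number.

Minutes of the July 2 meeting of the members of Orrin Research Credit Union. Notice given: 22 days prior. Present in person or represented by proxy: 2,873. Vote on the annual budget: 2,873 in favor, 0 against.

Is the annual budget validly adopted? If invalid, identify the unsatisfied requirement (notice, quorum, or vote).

Invalid — vote requirement not satisfied.

Notice: 22 days given; 20 required. Satisfied.
Quorum: 10% of 28,708 = 2,870.80, rounded up to 2,871; 2,873 present. Satisfied.
Vote: requires a majority of all members (28,708); a majority of 28708 is 14355, so 14,355 needed; 2,873 in favor. Not satisfied.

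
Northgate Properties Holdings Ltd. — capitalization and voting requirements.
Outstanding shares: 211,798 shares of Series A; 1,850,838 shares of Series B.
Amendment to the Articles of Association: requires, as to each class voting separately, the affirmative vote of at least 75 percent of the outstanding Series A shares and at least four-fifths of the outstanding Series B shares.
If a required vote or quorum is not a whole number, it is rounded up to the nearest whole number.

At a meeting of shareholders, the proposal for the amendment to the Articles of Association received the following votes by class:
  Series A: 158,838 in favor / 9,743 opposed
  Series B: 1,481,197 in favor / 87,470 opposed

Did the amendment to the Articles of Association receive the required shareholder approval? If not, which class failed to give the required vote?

Series A: 3/4 of 211798 = 158848.50, rounded up to 158849; 158,849 required, 158,838 in favor — not approved.
Series B: 4/5 of 1850838 = 1480670.40, rounded up to 1480671; 1,480,671 required, 1,481,197 in favor — approved.

Not approved — the Series A shares did not give the required vote.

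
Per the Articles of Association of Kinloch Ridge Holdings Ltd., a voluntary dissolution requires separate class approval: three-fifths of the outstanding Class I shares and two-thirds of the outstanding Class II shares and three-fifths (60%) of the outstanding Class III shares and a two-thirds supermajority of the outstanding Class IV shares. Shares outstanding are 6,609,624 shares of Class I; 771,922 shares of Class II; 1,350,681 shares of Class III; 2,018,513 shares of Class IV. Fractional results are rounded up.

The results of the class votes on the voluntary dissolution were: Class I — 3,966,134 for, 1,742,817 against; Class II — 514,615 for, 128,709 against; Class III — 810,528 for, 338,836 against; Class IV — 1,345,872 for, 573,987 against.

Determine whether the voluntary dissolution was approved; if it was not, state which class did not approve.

Class I: 3/5 of 6609624 = 3965774.40, rounded up to 3965775; 3,965,775 required, 3,966,134 in favor — approved.
Class II: 2/3 of 771922 = 514614.67, rounded up to 514615; 514,615 required, 514,615 in favor — approved.
Class III: 3/5 of 1350681 = 810408.60, rounded up to 810409; 810,409 required, 810,528 in favor — approved.
Class IV: 2/3 of 2018513 = 1345675.33, rounded up to 1345676; 1,345,676 required, 1,345,872 in favor — approved.

Approved — every class gave the required vote.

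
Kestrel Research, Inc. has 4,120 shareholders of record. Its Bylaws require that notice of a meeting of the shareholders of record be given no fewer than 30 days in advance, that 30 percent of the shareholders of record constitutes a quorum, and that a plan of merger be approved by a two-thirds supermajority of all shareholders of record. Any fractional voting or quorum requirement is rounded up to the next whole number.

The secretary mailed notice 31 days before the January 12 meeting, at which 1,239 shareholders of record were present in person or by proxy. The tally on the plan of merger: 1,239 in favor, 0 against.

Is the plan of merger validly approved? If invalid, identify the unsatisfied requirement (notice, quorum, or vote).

Invalid — vote requirement not satisfied.

Notice: 31 days given; 30 required. Satisfied.
Quorum: 30% of 4,120 = 1,236; 1,239 present. Satisfied.
Vote: requires two-thirds of all shareholders of record (4,120); 2/3 of 4120 = 2746.67, rounded up to 2747, so 2,747 needed; 1,239 in favor. Not satisfied.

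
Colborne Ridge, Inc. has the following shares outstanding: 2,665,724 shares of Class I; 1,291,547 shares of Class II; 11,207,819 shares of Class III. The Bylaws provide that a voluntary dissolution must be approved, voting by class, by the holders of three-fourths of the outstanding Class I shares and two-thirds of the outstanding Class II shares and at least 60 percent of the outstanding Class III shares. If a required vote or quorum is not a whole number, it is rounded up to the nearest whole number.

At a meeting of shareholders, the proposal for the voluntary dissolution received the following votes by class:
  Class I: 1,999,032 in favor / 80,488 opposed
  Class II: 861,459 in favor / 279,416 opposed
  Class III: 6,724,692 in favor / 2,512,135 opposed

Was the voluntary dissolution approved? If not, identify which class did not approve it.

Not approved — the Class I shares did not give the required vote.

Class I: 3/4 of 2665724 = 1999293; 1,999,293 required, 1,999,032 in favor — not approved.
Class II: 2/3 of 1291547 = 861031.33, rounded up to 861032; 861,032 required, 861,459 in favor — approved.
Class III: 3/5 of 11207819 = 6724691.40, rounded up to 6724692; 6,724,692 required, 6,724,692 in favor — approved.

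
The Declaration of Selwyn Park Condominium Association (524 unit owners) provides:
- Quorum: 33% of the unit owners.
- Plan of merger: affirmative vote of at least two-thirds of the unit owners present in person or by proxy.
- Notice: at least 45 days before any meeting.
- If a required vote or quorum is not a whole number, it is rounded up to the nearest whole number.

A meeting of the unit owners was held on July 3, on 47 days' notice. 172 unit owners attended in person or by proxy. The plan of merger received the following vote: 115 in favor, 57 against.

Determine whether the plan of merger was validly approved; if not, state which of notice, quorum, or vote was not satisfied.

Notice: 47 days given; 45 required. Satisfied.
Quorum: 33% of 524 = 172.92, rounded up to 173; 172 present. Not satisfied.
Vote: requires two-thirds of those present (172); 2/3 of 172 = 114.67, rounded up to 115, so 115 needed; 115 in favor. Satisfied.

Invalid — quorum requirement not satisfied.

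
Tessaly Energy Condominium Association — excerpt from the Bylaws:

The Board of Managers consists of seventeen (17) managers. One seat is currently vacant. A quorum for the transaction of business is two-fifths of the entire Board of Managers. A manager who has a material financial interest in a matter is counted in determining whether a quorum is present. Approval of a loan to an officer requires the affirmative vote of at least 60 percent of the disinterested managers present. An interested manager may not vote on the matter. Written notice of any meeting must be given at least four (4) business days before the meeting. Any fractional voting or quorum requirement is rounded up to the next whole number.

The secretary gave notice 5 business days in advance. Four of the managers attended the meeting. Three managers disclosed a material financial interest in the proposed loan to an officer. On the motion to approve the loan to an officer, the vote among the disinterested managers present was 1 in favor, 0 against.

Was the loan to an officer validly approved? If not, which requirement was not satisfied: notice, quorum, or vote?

Invalid — quorum requirement not satisfied.

Notice: 5 business days given; 4 required (5 ≥ 4). Satisfied.
Quorum: 4 present (interested managers count toward quorum); quorum is 7. Not satisfied.
Vote: the loan to an officer requires three-fifths of the disinterested managers present (4 − 3 = 1). 3/5 of 1 = 0.60, rounded up to 1, so 1 affirmative vote is needed; 1 voted in favor. Satisfied. (Moot — without a quorum no business can be validly transacted.)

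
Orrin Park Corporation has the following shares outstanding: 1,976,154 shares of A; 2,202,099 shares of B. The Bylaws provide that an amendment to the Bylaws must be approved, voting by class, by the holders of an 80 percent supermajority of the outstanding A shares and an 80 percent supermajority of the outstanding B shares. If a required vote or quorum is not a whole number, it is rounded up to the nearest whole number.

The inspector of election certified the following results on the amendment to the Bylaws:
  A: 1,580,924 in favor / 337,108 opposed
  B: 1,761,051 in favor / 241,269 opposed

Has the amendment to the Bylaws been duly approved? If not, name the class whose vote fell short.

A: 4/5 of 1976154 = 1580923.20, rounded up to 1580924; 1,580,924 required, 1,580,924 in favor — approved.
B: 4/5 of 2202099 = 1761679.20, rounded up to 1761680; 1,761,680 required, 1,761,051 in favor — not approved.

Not approved — the B shares did not give the required vote.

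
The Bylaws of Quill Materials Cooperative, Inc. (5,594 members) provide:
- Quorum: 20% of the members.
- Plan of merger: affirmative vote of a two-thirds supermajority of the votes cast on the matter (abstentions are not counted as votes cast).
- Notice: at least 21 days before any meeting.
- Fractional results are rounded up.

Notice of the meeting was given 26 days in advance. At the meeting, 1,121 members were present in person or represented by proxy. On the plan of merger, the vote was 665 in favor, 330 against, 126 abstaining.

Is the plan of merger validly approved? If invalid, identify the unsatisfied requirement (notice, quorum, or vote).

Notice: 26 days given; 21 required. Satisfied.
Quorum: 20% of 5,594 = 1,118.80, rounded up to 1,119; 1,121 present. Satisfied.
Vote: requires two-thirds of the votes cast (1,121 − 126 abstaining = 995); 2/3 of 995 = 663.33, rounded up to 664, so 664 needed; 665 in favor. Satisfied.

Valid — all requirements satisfied.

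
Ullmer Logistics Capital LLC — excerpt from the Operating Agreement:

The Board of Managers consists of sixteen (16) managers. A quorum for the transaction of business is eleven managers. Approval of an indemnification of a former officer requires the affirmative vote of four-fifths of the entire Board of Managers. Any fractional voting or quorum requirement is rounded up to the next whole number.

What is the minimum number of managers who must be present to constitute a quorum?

11

The quorum is fixed at 11.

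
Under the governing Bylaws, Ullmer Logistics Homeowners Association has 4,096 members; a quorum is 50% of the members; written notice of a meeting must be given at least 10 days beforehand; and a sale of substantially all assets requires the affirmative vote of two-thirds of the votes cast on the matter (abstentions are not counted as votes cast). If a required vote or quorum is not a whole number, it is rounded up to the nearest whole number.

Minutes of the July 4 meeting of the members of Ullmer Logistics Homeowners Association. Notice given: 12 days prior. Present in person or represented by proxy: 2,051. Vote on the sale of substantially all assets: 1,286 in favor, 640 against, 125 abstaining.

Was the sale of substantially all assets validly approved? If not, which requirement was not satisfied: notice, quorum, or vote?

Valid — all requirements satisfied.

Notice: 12 days given; 10 required. Satisfied.
Quorum: 50% of 4,096 = 2,048; 2,051 present. Satisfied.
Vote: requires two-thirds of the votes cast (2,051 − 125 abstaining = 1,926); 2/3 of 1926 = 1284, so 1,284 needed; 1,286 in favor. Satisfied.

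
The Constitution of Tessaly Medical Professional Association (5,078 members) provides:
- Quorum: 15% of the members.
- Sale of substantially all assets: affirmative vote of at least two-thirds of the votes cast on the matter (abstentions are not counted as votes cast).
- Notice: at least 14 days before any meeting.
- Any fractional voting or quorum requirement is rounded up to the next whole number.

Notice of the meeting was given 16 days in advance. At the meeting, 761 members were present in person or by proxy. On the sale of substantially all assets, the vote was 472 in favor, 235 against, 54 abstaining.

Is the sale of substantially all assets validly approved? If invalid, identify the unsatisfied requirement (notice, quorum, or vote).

Invalid — quorum requirement not satisfied.

Notice: 16 days given; 14 required. Satisfied.
Quorum: 15% of 5,078 = 761.70, rounded up to 762; 761 present. Not satisfied.
Vote: requires two-thirds of the votes cast (761 − 54 abstaining = 707); 2/3 of 707 = 471.33, rounded up to 472, so 472 needed; 472 in favor. Satisfied.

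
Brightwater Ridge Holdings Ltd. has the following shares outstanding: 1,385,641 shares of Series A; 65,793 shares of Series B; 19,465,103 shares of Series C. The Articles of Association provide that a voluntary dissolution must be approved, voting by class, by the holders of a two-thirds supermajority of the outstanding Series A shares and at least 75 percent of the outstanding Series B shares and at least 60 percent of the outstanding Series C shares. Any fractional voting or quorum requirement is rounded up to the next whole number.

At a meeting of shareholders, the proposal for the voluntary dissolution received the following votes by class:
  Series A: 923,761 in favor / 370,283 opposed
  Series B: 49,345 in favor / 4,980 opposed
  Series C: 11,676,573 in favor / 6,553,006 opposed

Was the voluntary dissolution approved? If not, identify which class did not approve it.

Series A: 2/3 of 1385641 = 923760.67, rounded up to 923761; 923,761 required, 923,761 in favor — approved.
Series B: 3/4 of 65793 = 49344.75, rounded up to 49345; 49,345 required, 49,345 in favor — approved.
Series C: 3/5 of 19465103 = 11679061.80, rounded up to 11679062; 11,679,062 required, 11,676,573 in favor — not approved.

Not approved — the Series C shares did not give the required vote.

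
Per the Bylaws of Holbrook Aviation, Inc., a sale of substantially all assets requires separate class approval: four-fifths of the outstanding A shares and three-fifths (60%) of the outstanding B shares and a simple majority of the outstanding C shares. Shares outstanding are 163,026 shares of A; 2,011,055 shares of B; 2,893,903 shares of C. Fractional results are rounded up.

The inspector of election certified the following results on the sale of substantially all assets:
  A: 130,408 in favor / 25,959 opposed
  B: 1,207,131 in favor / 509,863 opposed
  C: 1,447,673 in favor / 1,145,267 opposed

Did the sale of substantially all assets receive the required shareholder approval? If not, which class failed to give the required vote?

A: 4/5 of 163026 = 130420.80, rounded up to 130421; 130,421 required, 130,408 in favor — not approved.
B: 3/5 of 2011055 = 1206633; 1,206,633 required, 1,207,131 in favor — approved.
C: a majority of 2893903 is 1446952; 1,446,952 required, 1,447,673 in favor — approved.

Not approved — the A shares did not give the required vote.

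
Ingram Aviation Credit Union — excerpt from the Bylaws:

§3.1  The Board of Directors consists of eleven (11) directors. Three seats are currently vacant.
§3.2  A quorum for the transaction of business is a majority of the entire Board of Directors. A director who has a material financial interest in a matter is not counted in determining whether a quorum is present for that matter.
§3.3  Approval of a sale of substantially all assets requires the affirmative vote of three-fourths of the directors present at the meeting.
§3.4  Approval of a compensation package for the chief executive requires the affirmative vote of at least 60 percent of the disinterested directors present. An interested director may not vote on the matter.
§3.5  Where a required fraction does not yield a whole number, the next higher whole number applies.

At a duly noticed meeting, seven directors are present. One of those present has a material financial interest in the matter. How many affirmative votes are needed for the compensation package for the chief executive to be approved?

4

The compensation package for the chief executive requires three-fifths of the disinterested directors present (7 − 1 = 6).
3/5 of 6 = 3.60, rounded up to 4.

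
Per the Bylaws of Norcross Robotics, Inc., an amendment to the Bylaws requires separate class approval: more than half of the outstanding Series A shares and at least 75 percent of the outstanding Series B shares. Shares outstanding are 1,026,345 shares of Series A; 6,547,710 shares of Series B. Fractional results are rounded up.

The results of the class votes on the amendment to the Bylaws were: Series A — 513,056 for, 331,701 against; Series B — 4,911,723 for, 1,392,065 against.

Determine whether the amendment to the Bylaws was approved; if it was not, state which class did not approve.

Not approved — the Series A shares did not give the required vote.

Series A: a majority of 1026345 is 513173; 513,173 required, 513,056 in favor — not approved.
Series B: 3/4 of 6547710 = 4910782.50, rounded up to 4910783; 4,910,783 required, 4,911,723 in favor — approved.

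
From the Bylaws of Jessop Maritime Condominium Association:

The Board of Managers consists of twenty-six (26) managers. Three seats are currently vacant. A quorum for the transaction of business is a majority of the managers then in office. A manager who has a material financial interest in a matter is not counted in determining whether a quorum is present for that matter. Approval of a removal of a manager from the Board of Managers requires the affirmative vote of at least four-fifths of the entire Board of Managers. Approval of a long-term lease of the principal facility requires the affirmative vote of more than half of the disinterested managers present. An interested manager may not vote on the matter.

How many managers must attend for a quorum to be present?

A majority of 23 is 12.

12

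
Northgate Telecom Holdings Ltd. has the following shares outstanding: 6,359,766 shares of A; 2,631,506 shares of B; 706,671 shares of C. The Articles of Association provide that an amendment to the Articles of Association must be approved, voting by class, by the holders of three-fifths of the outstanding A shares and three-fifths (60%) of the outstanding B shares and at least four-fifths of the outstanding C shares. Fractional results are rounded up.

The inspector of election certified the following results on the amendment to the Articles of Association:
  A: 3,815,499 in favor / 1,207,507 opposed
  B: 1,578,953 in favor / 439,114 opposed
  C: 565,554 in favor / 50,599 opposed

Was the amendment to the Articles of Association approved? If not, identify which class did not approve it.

A: 3/5 of 6359766 = 3815859.60, rounded up to 3815860; 3,815,860 required, 3,815,499 in favor — not approved.
B: 3/5 of 2631506 = 1578903.60, rounded up to 1578904; 1,578,904 required, 1,578,953 in favor — approved.
C: 4/5 of 706671 = 565336.80, rounded up to 565337; 565,337 required, 565,554 in favor — approved.

Not approved — the A shares did not give the required vote.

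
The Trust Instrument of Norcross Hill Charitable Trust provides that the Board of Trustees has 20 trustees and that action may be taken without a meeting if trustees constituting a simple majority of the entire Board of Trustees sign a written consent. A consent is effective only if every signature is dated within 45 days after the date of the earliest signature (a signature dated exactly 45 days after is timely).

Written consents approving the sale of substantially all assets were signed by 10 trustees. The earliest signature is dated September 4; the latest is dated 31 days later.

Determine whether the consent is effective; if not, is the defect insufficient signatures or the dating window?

Signatures required: a simple majority of 20 — a majority of 20 is 11, so 11 needed; 10 signed. Insufficient.
Dating window: the latest signature is 31 days after the earliest; the limit is 45 days. Within the window.

Not effective — insufficient signatures.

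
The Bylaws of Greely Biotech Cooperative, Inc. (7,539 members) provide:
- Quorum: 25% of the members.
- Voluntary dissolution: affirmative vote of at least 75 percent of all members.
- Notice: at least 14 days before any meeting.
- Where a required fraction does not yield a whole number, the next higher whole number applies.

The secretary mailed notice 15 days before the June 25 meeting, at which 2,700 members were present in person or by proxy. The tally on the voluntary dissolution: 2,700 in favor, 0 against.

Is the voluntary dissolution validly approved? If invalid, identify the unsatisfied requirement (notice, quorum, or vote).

Notice: 15 days given; 14 required. Satisfied.
Quorum: 25% of 7,539 = 1,884.75, rounded up to 1,885; 2,700 present. Satisfied.
Vote: requires three-fourths of all members (7,539); 3/4 of 7539 = 5654.25, rounded up to 5655, so 5,655 needed; 2,700 in favor. Not satisfied.

Invalid — vote requirement not satisfied.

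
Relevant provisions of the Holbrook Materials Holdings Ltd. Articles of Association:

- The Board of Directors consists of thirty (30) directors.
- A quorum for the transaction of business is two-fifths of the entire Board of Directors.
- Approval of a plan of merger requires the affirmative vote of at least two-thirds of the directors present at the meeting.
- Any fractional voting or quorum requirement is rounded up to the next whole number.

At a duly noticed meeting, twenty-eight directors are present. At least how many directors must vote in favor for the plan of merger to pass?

19

The plan of merger requires two-thirds of the directors present (28).
2/3 of 28 = 18.67, rounded up to 19.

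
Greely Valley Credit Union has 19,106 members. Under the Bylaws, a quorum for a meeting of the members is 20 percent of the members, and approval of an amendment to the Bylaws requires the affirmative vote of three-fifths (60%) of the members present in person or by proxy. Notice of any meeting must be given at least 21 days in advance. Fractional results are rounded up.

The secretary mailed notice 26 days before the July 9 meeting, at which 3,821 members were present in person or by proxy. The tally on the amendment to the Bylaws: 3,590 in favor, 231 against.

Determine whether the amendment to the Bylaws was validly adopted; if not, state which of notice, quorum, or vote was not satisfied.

Notice: 26 days given; 21 required. Satisfied.
Quorum: 20% of 19,106 = 3,821.20, rounded up to 3,822; 3,821 present. Not satisfied.
Vote: requires three-fifths of those present (3,821); 3/5 of 3821 = 2292.60, rounded up to 2293, so 2,293 needed; 3,590 in favor. Satisfied.

Invalid — quorum requirement not satisfied.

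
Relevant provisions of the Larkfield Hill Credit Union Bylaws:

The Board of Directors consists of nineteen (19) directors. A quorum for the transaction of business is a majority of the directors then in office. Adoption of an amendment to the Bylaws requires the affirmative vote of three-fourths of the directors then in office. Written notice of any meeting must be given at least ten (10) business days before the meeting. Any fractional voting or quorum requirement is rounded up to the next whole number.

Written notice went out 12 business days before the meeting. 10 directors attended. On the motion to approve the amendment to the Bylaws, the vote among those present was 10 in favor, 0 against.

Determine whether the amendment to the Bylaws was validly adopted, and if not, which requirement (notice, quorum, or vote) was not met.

Notice: 12 business days given; 10 required (12 ≥ 10). Satisfied.
Quorum: 10 present; quorum is 10. Satisfied.
Vote: the amendment to the Bylaws requires three-fourths of the directors then in office (19). 3/4 of 19 = 14.25, rounded up to 15, so 15 affirmative votes are needed; 10 voted in favor. Not satisfied.

Invalid — vote requirement not satisfied.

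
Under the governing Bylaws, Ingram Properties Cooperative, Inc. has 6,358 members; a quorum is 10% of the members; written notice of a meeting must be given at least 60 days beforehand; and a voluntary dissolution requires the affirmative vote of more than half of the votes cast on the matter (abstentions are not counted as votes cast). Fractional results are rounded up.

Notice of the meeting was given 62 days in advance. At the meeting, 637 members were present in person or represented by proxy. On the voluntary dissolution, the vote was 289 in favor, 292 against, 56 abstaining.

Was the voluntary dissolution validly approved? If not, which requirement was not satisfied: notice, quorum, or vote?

Notice: 62 days given; 60 required. Satisfied.
Quorum: 10% of 6,358 = 635.80, rounded up to 636; 637 present. Satisfied.
Vote: requires a majority of the votes cast (637 − 56 abstaining = 581); a majority of 581 is 291, so 291 needed; 289 in favor. Not satisfied.

Invalid — vote requirement not satisfied.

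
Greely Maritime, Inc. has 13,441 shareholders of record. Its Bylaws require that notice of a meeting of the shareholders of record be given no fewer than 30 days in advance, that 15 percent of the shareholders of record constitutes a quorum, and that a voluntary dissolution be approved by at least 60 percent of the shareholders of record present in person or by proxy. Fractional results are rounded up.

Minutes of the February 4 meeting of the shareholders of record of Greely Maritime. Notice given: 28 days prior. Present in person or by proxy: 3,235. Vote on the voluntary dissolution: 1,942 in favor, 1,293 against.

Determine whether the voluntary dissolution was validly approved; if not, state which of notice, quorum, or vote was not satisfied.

Invalid — notice requirement not satisfied.

Notice: 28 days given; 30 required. Not satisfied.
Quorum: 15% of 13,441 = 2,016.15, rounded up to 2,017; 3,235 present. Satisfied.
Vote: requires three-fifths of those present (3,235); 3/5 of 3235 = 1941, so 1,941 needed; 1,942 in favor. Satisfied.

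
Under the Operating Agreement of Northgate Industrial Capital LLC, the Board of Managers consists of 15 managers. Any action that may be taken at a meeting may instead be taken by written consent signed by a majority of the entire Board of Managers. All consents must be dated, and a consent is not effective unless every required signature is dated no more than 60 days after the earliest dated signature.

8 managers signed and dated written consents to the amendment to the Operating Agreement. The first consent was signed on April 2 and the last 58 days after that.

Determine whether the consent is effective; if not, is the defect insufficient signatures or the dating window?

Signatures required: a majority of 15 — a majority of 15 is 8, so 8 needed; 8 signed. Sufficient.
Dating window: the latest signature is 58 days after the earliest; the limit is 60 days. Within the window.

Effective — both the signature and dating-window requirements are satisfied.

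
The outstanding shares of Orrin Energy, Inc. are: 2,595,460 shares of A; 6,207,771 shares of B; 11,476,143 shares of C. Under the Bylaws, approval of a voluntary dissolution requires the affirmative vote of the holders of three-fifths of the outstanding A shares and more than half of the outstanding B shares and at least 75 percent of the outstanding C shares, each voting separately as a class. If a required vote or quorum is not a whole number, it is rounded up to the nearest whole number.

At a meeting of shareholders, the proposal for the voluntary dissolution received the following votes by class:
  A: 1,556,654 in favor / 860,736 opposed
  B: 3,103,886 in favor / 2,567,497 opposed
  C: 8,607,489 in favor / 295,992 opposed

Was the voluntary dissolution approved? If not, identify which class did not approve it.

A: 3/5 of 2595460 = 1557276; 1,557,276 required, 1,556,654 in favor — not approved.
B: a majority of 6207771 is 3103886; 3,103,886 required, 3,103,886 in favor — approved.
C: 3/4 of 11476143 = 8607107.25, rounded up to 8607108; 8,607,108 required, 8,607,489 in favor — approved.

Not approved — the A shares did not give the required vote.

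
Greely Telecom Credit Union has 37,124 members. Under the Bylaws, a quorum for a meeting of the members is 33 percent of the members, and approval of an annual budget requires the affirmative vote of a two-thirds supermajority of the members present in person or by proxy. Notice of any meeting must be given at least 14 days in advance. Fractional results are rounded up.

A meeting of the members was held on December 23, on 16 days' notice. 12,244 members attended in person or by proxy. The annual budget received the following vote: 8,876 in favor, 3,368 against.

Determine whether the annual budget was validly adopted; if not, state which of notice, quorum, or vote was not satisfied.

Notice: 16 days given; 14 required. Satisfied.
Quorum: 33% of 37,124 = 12,250.92, rounded up to 12,251; 12,244 present. Not satisfied.
Vote: requires two-thirds of those present (12,244); 2/3 of 12244 = 8162.67, rounded up to 8163, so 8,163 needed; 8,876 in favor. Satisfied.

Invalid — quorum requirement not satisfied.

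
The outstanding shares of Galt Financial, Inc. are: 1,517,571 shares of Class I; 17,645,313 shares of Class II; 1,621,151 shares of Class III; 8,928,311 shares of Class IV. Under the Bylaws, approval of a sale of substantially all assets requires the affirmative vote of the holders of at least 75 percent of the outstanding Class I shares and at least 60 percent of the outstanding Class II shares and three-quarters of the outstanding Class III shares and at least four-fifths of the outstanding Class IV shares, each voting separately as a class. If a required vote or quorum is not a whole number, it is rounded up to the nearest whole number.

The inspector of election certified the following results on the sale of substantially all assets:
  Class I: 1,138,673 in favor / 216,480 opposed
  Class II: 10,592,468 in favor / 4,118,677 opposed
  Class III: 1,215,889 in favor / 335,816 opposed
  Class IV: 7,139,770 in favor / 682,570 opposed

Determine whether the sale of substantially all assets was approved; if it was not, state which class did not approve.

Class I: 3/4 of 1517571 = 1138178.25, rounded up to 1138179; 1,138,179 required, 1,138,673 in favor — approved.
Class II: 3/5 of 17645313 = 10587187.80, rounded up to 10587188; 10,587,188 required, 10,592,468 in favor — approved.
Class III: 3/4 of 1621151 = 1215863.25, rounded up to 1215864; 1,215,864 required, 1,215,889 in favor — approved.
Class IV: 4/5 of 8928311 = 7142648.80, rounded up to 7142649; 7,142,649 required, 7,139,770 in favor — not approved.

Not approved — the Class IV shares did not give the required vote.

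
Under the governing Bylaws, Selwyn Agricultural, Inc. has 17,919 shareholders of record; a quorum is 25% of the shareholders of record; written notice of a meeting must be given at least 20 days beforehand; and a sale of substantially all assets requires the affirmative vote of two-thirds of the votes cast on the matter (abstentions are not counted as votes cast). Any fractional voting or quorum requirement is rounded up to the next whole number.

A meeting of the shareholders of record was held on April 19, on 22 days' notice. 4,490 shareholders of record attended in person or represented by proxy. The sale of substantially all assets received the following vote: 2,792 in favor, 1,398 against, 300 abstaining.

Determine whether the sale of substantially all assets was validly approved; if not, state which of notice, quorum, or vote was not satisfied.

Invalid — vote requirement not satisfied.

Notice: 22 days given; 20 required. Satisfied.
Quorum: 25% of 17,919 = 4,479.75, rounded up to 4,480; 4,490 present. Satisfied.
Vote: requires two-thirds of the votes cast (4,490 − 300 abstaining = 4,190); 2/3 of 4190 = 2793.33, rounded up to 2794, so 2,794 needed; 2,792 in favor. Not satisfied.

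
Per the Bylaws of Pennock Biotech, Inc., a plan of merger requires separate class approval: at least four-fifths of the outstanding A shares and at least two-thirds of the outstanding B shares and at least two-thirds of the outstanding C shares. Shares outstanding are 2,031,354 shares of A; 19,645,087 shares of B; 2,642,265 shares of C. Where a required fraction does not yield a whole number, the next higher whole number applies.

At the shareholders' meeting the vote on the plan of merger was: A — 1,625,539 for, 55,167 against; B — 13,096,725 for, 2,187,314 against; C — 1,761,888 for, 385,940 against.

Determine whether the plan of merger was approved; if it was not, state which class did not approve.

Approved — every class gave the required vote.

A: 4/5 of 2031354 = 1625083.20, rounded up to 1625084; 1,625,084 required, 1,625,539 in favor — approved.
B: 2/3 of 19645087 = 13096724.67, rounded up to 13096725; 13,096,725 required, 13,096,725 in favor — approved.
C: 2/3 of 2642265 = 1761510; 1,761,510 required, 1,761,888 in favor — approved.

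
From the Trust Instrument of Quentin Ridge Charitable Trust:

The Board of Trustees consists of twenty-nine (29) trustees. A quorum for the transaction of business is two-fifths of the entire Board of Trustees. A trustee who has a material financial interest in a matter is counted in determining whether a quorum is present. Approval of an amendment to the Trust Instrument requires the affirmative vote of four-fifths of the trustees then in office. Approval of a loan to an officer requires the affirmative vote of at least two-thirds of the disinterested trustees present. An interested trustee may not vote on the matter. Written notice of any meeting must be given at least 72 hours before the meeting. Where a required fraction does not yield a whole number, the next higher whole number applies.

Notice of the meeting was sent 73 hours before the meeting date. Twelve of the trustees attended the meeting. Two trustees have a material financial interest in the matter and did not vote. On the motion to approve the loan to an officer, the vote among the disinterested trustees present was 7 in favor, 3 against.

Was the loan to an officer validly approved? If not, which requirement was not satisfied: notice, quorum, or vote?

Valid — all requirements satisfied.

Notice: 73 hours given; 72 required (73 ≥ 72). Satisfied.
Quorum: 12 present (interested trustees count toward quorum); quorum is 12. Satisfied.
Vote: the loan to an officer requires two-thirds of the disinterested trustees present (12 − 2 = 10). 2/3 of 10 = 6.67, rounded up to 7, so 7 affirmative votes are needed; 7 voted in favor. Satisfied.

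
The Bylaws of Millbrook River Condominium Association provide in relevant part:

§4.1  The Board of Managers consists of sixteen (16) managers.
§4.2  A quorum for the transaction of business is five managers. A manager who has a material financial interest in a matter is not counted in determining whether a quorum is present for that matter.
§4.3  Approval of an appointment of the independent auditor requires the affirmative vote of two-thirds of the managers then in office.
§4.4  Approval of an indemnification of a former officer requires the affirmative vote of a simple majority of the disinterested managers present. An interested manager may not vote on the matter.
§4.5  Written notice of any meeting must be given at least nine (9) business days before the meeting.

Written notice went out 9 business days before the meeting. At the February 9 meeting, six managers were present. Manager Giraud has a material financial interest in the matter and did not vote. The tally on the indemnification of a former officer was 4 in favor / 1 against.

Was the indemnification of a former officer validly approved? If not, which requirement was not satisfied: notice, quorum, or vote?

Valid — all requirements satisfied.

Notice: 9 business days given; 9 required (9 ≥ 9). Satisfied.
Quorum: 6 present, but the 1 interested manager does not count, leaving 5. Quorum is 5. Satisfied.
Vote: the indemnification of a former officer requires a majority of the disinterested managers present (6 − 1 = 5). A majority of 5 is 3, so 3 affirmative votes are needed; 4 voted in favor. Satisfied.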